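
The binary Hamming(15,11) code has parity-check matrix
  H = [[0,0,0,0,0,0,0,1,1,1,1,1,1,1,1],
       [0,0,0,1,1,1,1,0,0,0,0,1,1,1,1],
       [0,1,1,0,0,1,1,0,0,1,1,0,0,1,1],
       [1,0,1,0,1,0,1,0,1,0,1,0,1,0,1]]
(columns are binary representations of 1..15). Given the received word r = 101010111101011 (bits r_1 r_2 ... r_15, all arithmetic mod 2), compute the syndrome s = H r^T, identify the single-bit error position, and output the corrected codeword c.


s = (0, 1, 1, 0)^T, error position = 6, corrected codeword c = 101011111101011

Compute s = H r^T mod 2 one row at a time:
  s_1 = 1 + 1 + 1 + 0 + 1 + 0 + 1 + 1 = 6 ≡ 0 (mod 2).
  s_2 = 0 + 1 + 0 + 1 + 1 + 0 + 1 + 1 = 5 ≡ 1 (mod 2).
  s_3 = 0 + 1 + 0 + 1 + 1 + 0 + 1 + 1 = 5 ≡ 1 (mod 2).
  s_4 = 1 + 1 + 1 + 1 + 1 + 0 + 0 + 1 = 6 ≡ 0 (mod 2).
s = (0, 1, 1, 0)^T — this equals column 6 of H (binary 0110), so error is at position 6.
Correct: flip bit 6 of r = 101010111101011 to get c = 101011111101011.


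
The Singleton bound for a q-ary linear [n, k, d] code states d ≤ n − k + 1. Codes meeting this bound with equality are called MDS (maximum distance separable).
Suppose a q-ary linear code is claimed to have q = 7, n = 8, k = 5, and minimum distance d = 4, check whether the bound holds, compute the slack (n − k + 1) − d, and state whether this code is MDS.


Singleton RHS = n − k + 1 = 4, slack = 0, bound satisfied, MDS.

Singleton bound: d ≤ n − k + 1.
Here n = 8, k = 5, so n − k + 1 = 4.
Given d = 4, check d ≤ 4: YES.
Slack = (n − k + 1) − d = 0.
The code is MDS (slack = 0).
Description: the claimed parameters are [8, 5, 4]_7; such a code would be MDS (meets Singleton bound).


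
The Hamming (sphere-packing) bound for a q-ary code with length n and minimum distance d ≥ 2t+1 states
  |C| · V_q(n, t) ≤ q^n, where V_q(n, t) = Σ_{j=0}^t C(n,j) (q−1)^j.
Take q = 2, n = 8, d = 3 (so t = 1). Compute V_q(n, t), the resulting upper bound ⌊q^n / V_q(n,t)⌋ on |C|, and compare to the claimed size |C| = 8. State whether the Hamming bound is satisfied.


V_q(n, t) = 9, q^n = 256, Hamming bound = 28, |C| = 8 ≤ bound (satisfied).

Step 1: Compute V_q(n, t) = Σ_{j=0}^1 C(n, j) (q−1)^j.
  j = 0: C(8,0)·(1)^0 = 1·1 = 1.
  j = 1: C(8,1)·(1)^1 = 8·1 = 8.
  V_q(n, t) = 1 + 8 = 9.
Step 2: q^n = 2^8 = 256.
Step 3: Hamming bound ⌊q^n / V_q(n,t)⌋ = ⌊256/9⌋ = 28.
Step 4: Compare |C| = 8 to 28: satisfied.
The claimed |C| lies below the Hamming bound.


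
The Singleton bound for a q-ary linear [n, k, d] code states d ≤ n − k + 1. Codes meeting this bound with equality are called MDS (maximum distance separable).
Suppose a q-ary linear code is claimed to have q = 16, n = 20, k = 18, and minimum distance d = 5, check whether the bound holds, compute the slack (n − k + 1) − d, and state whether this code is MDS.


Singleton RHS = n − k + 1 = 3, slack = -2, bound violated (no such code; not MDS).

Singleton bound: d ≤ n − k + 1.
Here n = 20, k = 18, so n − k + 1 = 3.
Given d = 5, check d ≤ 3: NO.
Slack = (n − k + 1) − d = -2.
The slack is negative: d = 5 exceeds n − k + 1 = 3 by 2, so the Singleton bound is violated and no linear [20, 18, 5]_16 code can exist. In particular it is not MDS (MDS requires d = n − k + 1 exactly).
Description: the claimed parameters are [20, 18, 5]_16; such a code would be impossible (violates the Singleton bound).


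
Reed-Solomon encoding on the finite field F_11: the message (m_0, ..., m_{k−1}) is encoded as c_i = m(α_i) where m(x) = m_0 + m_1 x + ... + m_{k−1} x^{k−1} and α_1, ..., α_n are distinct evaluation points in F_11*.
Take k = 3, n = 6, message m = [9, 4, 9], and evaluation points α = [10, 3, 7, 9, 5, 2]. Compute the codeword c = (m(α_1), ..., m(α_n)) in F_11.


c = [3, 3, 5, 4, 1, 9]

Message polynomial: m(x) = 9 + 4·x + 9·x^2 (mod 11).
For each evaluation point α_i, compute m(α_i) mod 11:
  α_1 = 10: Horner steps 9 → 6 → 3, so m(10) = 3.
  α_2 = 3: Horner steps 9 → 9 → 3, so m(3) = 3.
  α_3 = 7: Horner steps 9 → 1 → 5, so m(7) = 5.
  α_4 = 9: Horner steps 9 → 8 → 4, so m(9) = 4.
  α_5 = 5: Horner steps 9 → 5 → 1, so m(5) = 1.
  α_6 = 2: Horner steps 9 → 0 → 9, so m(2) = 9.
Codeword c = [3, 3, 5, 4, 1, 9] ∈ F_11^6.


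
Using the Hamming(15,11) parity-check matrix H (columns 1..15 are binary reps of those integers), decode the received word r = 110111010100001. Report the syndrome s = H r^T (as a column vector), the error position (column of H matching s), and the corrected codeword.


s = (1, 0, 0, 1)^T, error position = 9, corrected codeword c = 110111011100001

Compute s = H r^T mod 2 one row at a time:
  s_1 = 1 + 0 + 1 + 0 + 0 + 0 + 0 + 1 = 3 ≡ 1 (mod 2).
  s_2 = 1 + 1 + 1 + 0 + 0 + 0 + 0 + 1 = 4 ≡ 0 (mod 2).
  s_3 = 1 + 0 + 1 + 0 + 1 + 0 + 0 + 1 = 4 ≡ 0 (mod 2).
  s_4 = 1 + 0 + 1 + 0 + 0 + 0 + 0 + 1 = 3 ≡ 1 (mod 2).
s = (1, 0, 0, 1)^T — this equals column 9 of H (binary 1001), so error is at position 9.
Correct: flip bit 9 of r = 110111010100001 to get c = 110111011100001.


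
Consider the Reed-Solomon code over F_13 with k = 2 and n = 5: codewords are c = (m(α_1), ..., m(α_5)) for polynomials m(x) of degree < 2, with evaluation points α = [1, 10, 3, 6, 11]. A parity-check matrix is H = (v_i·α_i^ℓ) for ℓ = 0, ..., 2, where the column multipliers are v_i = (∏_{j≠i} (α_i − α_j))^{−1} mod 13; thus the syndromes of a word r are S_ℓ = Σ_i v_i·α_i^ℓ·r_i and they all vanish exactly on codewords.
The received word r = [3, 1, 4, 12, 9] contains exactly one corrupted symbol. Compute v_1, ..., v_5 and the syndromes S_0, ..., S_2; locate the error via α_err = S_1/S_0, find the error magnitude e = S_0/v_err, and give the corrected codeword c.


S = (4, 5, 3), error at position 5, error magnitude e = 1, c = [3, 1, 4, 12, 8].

Step 1: column multipliers v_i = (∏_{j≠i}(α_i − α_j))^{−1} mod 13.
  i = 1 (α = 1): (1−10)(1−3)(1−6)(1−11) = (−9)·(−2)·(−5)·(−10) = 900 ≡ 3, so v_1 = 3^{−1} = 9 (mod 13).
  i = 2 (α = 10): (10−1)(10−3)(10−6)(10−11) = 9·7·4·(−1) = −252 ≡ 8, so v_2 = 8^{−1} = 5 (mod 13).
  i = 3 (α = 3): (3−1)(3−10)(3−6)(3−11) = 2·(−7)·(−3)·(−8) = −336 ≡ 2, so v_3 = 2^{−1} = 7 (mod 13).
  i = 4 (α = 6): (6−1)(6−10)(6−3)(6−11) = 5·(−4)·3·(−5) = 300 ≡ 1, so v_4 = 1^{−1} = 1 (mod 13).
  i = 5 (α = 11): (11−1)(11−10)(11−3)(11−6) = 10·1·8·5 = 400 ≡ 10, so v_5 = 10^{−1} = 4 (mod 13).
  v = [9, 5, 7, 1, 4].
Step 2: syndromes of r = [3, 1, 4, 12, 9] (all sums mod 13).
  S_0 = Σ v_i r_i = 9·3 + 5·1 + 7·4 + 1·12 + 4·9 = 108 ≡ 4.
  S_1 = Σ v_i α_i r_i = 9·1·3 + 5·10·1 + 7·3·4 + 1·6·12 + 4·11·9 = 629 ≡ 5.
  α_i^2 mod 13 = [1, 9, 9, 10, 4].
  S_2 = Σ v_i α_i^2 r_i = 9·1·3 + 5·9·1 + 7·9·4 + 1·10·12 + 4·4·9 = 588 ≡ 3.
  S = (4, 5, 3) ≠ 0, so r is not a codeword (an error is present).
Step 3: locate the error. For a single error e at position i, S_ℓ = v_i·e·α_i^ℓ, so α_err = S_1/S_0.
  S_0^{−1} = 4^{−1} = 10 (mod 13), so α_err = 5·10 = 50 ≡ 11 = α_5. Error position i = 5.
  Consistency check: S_2/S_1 = 3·8 = 24 ≡ 11 = α_err ✓ (single-error assumption holds).
Step 4: error magnitude e = S_0/v_5 = S_0·∏_{j≠5}(α_5 − α_j) = 4·10 = 40 ≡ 1 (mod 13).
Step 5: correct position 5: c_5 = r_5 − e = 9 − 1 ≡ 8 (mod 13). Hence c = [3, 1, 4, 12, 8].
  Check: interpolating c through the α_i gives m(x) = 9 + 7·x (degree < 2) with m(α_i) = c_i for every i, so c is indeed a codeword.


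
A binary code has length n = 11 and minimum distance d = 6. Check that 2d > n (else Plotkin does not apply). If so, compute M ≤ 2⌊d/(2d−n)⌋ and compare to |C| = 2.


Plotkin bound M ≤ 12; given |C| = 2 ≤ bound (satisfied).

Check applicability: 2d = 12, n = 11.
2d − n = 1 > 0, so Plotkin applies.
Compute d/(2d−n) = 6/1 ≈ 6.0000.
⌊d/(2d−n)⌋ = 6.
Plotkin bound: M ≤ 2·6 = 12.
Given |C| = 2, check: satisfied.
This |C| is below the Plotkin bound.


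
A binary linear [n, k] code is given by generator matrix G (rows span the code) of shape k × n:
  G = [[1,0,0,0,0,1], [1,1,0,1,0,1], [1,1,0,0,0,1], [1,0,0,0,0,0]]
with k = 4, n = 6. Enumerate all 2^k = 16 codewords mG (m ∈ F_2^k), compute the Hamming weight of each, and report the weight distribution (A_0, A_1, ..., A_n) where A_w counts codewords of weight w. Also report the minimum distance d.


Weight distribution: A_0 = 1, A_1 = 4, A_2 = 6, A_3 = 4, A_4 = 1. Minimum distance d = 1.

Enumerate all 2^4 = 16 messages m ∈ F_2^4.
For each, compute codeword c = mG in F_2^6, then tally its weight.
  m = 0000 → c = 000000, weight = 0.
  m = 1000 → c = 100001, weight = 2.
  m = 0100 → c = 110101, weight = 4.
  m = 1100 → c = 010100, weight = 2.
  m = 0010 → c = 110001, weight = 3.
  m = 1010 → c = 010000, weight = 1.
  m = 0110 → c = 000100, weight = 1.
  m = 1110 → c = 100101, weight = 3.
  m = 0001 → c = 100000, weight = 1.
  m = 1001 → c = 000001, weight = 1.
  m = 0101 → c = 010101, weight = 3.
  m = 1101 → c = 110100, weight = 3.
  m = 0011 → c = 010001, weight = 2.
  m = 1011 → c = 110000, weight = 2.
  m = 0111 → c = 100100, weight = 2.
  m = 1111 → c = 000101, weight = 2.
Tally weights:
  weight 0: 1 codewords.
  weight 1: 4 codewords.
  weight 2: 6 codewords.
  weight 3: 4 codewords.
  weight 4: 1 codewords.
Minimum distance d = smallest w > 0 with A_w > 0 = 1.
Sanity: Σ A_w = 16 = 2^4 = 16 ✓.


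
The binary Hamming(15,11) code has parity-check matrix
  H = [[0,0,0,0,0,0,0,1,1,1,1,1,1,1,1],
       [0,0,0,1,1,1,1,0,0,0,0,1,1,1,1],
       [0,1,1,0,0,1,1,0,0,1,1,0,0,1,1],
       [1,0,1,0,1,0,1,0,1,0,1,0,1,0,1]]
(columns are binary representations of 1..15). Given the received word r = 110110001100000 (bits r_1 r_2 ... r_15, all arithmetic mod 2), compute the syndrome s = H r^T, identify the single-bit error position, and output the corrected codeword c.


s = (0, 0, 0, 1)^T, error position = 1, corrected codeword c = 010110001100000

Compute s = H r^T mod 2 one row at a time:
  s_1 = 0 + 1 + 1 + 0 + 0 + 0 + 0 + 0 = 2 ≡ 0 (mod 2).
  s_2 = 1 + 1 + 0 + 0 + 0 + 0 + 0 + 0 = 2 ≡ 0 (mod 2).
  s_3 = 1 + 0 + 0 + 0 + 1 + 0 + 0 + 0 = 2 ≡ 0 (mod 2).
  s_4 = 1 + 0 + 1 + 0 + 1 + 0 + 0 + 0 = 3 ≡ 1 (mod 2).
s = (0, 0, 0, 1)^T — this equals column 1 of H (binary 0001), so error is at position 1.
Correct: flip bit 1 of r = 110110001100000 to get c = 010110001100000.


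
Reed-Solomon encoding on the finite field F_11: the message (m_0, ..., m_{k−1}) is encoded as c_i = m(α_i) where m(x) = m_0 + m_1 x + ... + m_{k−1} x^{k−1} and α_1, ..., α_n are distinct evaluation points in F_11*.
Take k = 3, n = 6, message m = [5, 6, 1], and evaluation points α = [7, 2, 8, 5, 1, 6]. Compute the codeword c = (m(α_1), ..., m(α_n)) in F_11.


c = [8, 10, 7, 5, 1, 0]

Message polynomial: m(x) = 5 + 6·x + 1·x^2 (mod 11).
For each evaluation point α_i, compute m(α_i) mod 11:
  α_1 = 7: Horner steps 1 → 2 → 8, so m(7) = 8.
  α_2 = 2: Horner steps 1 → 8 → 10, so m(2) = 10.
  α_3 = 8: Horner steps 1 → 3 → 7, so m(8) = 7.
  α_4 = 5: Horner steps 1 → 0 → 5, so m(5) = 5.
  α_5 = 1: Horner steps 1 → 7 → 1, so m(1) = 1.
  α_6 = 6: Horner steps 1 → 1 → 0, so m(6) = 0.
Codeword c = [8, 10, 7, 5, 1, 0] ∈ F_11^6.


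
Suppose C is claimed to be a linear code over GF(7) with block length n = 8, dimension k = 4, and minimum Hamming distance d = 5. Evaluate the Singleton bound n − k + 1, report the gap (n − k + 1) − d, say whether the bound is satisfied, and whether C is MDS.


Singleton RHS = n − k + 1 = 5, slack = 0, bound satisfied, MDS.

Singleton bound: d ≤ n − k + 1.
Here n = 8, k = 4, so n − k + 1 = 5.
Given d = 5, check d ≤ 5: YES.
Slack = (n − k + 1) − d = 0.
The code is MDS (slack = 0).
Description: the claimed parameters are [8, 4, 5]_7; such a code would be MDS (meets Singleton bound).


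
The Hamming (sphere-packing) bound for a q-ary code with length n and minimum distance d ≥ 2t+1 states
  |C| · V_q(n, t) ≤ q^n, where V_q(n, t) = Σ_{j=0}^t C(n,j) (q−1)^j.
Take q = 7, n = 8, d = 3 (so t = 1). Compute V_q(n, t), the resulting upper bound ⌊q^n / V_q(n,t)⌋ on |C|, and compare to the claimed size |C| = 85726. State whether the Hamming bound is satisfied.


V_q(n, t) = 49, q^n = 5764801, Hamming bound = 117649, |C| = 85726 ≤ bound (satisfied).

Step 1: Compute V_q(n, t) = Σ_{j=0}^1 C(n, j) (q−1)^j.
  j = 0: C(8,0)·(6)^0 = 1·1 = 1.
  j = 1: C(8,1)·(6)^1 = 8·6 = 48.
  V_q(n, t) = 1 + 48 = 49.
Step 2: q^n = 7^8 = 5764801.
Step 3: Hamming bound ⌊q^n / V_q(n,t)⌋ = ⌊5764801/49⌋ = 117649.
Step 4: Compare |C| = 85726 to 117649: satisfied.
The claimed |C| lies below the Hamming bound.


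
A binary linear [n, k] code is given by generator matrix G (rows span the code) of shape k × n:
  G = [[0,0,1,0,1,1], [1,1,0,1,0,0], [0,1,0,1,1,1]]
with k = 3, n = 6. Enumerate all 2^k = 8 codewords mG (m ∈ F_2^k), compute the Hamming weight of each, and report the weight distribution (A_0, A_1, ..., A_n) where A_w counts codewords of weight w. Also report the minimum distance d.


Weight distribution: A_0 = 1, A_2 = 1, A_3 = 4, A_4 = 1, A_6 = 1. Minimum distance d = 2.

Enumerate all 2^3 = 8 messages m ∈ F_2^3.
For each, compute codeword c = mG in F_2^6, then tally its weight.
  m = 000 → c = 000000, weight = 0.
  m = 100 → c = 001011, weight = 3.
  m = 010 → c = 110100, weight = 3.
  m = 110 → c = 111111, weight = 6.
  m = 001 → c = 010111, weight = 4.
  m = 101 → c = 011100, weight = 3.
  m = 011 → c = 100011, weight = 3.
  m = 111 → c = 101000, weight = 2.
Tally weights:
  weight 0: 1 codewords.
  weight 2: 1 codewords.
  weight 3: 4 codewords.
  weight 4: 1 codewords.
  weight 6: 1 codewords.
Minimum distance d = smallest w > 0 with A_w > 0 = 2.
Sanity: Σ A_w = 8 = 2^3 = 8 ✓.


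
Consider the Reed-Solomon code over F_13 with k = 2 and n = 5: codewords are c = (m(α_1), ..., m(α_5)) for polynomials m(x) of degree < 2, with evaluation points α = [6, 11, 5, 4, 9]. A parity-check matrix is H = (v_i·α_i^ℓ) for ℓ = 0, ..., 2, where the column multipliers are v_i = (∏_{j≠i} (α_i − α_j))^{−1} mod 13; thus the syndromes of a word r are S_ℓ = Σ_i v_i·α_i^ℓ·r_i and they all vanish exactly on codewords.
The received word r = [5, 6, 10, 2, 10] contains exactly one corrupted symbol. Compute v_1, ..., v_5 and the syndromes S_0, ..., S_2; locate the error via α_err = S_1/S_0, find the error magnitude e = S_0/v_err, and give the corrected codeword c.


S = (2, 5, 6), error at position 5, error magnitude e = 7, c = [5, 6, 10, 2, 3].

Step 1: column multipliers v_i = (∏_{j≠i}(α_i − α_j))^{−1} mod 13.
  i = 1 (α = 6): (6−11)(6−5)(6−4)(6−9) = (−5)·1·2·(−3) = 30 ≡ 4, so v_1 = 4^{−1} = 10 (mod 13).
  i = 2 (α = 11): (11−6)(11−5)(11−4)(11−9) = 5·6·7·2 = 420 ≡ 4, so v_2 = 4^{−1} = 10 (mod 13).
  i = 3 (α = 5): (5−6)(5−11)(5−4)(5−9) = (−1)·(−6)·1·(−4) = −24 ≡ 2, so v_3 = 2^{−1} = 7 (mod 13).
  i = 4 (α = 4): (4−6)(4−11)(4−5)(4−9) = (−2)·(−7)·(−1)·(−5) = 70 ≡ 5, so v_4 = 5^{−1} = 8 (mod 13).
  i = 5 (α = 9): (9−6)(9−11)(9−5)(9−4) = 3·(−2)·4·5 = −120 ≡ 10, so v_5 = 10^{−1} = 4 (mod 13).
  v = [10, 10, 7, 8, 4].
Step 2: syndromes of r = [5, 6, 10, 2, 10] (all sums mod 13).
  S_0 = Σ v_i r_i = 10·5 + 10·6 + 7·10 + 8·2 + 4·10 = 236 ≡ 2.
  S_1 = Σ v_i α_i r_i = 10·6·5 + 10·11·6 + 7·5·10 + 8·4·2 + 4·9·10 = 1734 ≡ 5.
  α_i^2 mod 13 = [10, 4, 12, 3, 3].
  S_2 = Σ v_i α_i^2 r_i = 10·10·5 + 10·4·6 + 7·12·10 + 8·3·2 + 4·3·10 = 1748 ≡ 6.
  S = (2, 5, 6) ≠ 0, so r is not a codeword (an error is present).
Step 3: locate the error. For a single error e at position i, S_ℓ = v_i·e·α_i^ℓ, so α_err = S_1/S_0.
  S_0^{−1} = 2^{−1} = 7 (mod 13), so α_err = 5·7 = 35 ≡ 9 = α_5. Error position i = 5.
  Consistency check: S_2/S_1 = 6·8 = 48 ≡ 9 = α_err ✓ (single-error assumption holds).
Step 4: error magnitude e = S_0/v_5 = S_0·∏_{j≠5}(α_5 − α_j) = 2·10 = 20 ≡ 7 (mod 13).
Step 5: correct position 5: c_5 = r_5 − e = 10 − 7 ≡ 3 (mod 13). Hence c = [5, 6, 10, 2, 3].
  Check: interpolating c through the α_i gives m(x) = 9 + 8·x (degree < 2) with m(α_i) = c_i for every i, so c is indeed a codeword.


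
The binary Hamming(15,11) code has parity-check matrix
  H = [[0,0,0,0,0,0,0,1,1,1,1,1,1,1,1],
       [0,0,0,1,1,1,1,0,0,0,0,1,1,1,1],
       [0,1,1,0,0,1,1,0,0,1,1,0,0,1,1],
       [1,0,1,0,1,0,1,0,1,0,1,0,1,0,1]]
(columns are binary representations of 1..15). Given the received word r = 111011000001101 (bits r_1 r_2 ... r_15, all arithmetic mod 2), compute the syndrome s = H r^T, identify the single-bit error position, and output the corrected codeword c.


s = (1, 1, 0, 1)^T, error position = 13, corrected codeword c = 111011000001001

Compute s = H r^T mod 2 one row at a time:
  s_1 = 0 + 0 + 0 + 0 + 1 + 1 + 0 + 1 = 3 ≡ 1 (mod 2).
  s_2 = 0 + 1 + 1 + 0 + 1 + 1 + 0 + 1 = 5 ≡ 1 (mod 2).
  s_3 = 1 + 1 + 1 + 0 + 0 + 0 + 0 + 1 = 4 ≡ 0 (mod 2).
  s_4 = 1 + 1 + 1 + 0 + 0 + 0 + 1 + 1 = 5 ≡ 1 (mod 2).
s = (1, 1, 0, 1)^T — this equals column 13 of H (binary 1101), so error is at position 13.
Correct: flip bit 13 of r = 111011000001101 to get c = 111011000001001.


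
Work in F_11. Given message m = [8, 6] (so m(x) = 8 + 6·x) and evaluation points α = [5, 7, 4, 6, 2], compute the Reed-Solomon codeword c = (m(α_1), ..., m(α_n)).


c = [5, 6, 10, 0, 9]

Message polynomial: m(x) = 8 + 6·x (mod 11).
For each evaluation point α_i, compute m(α_i) mod 11:
  α_1 = 5: Horner steps 6 → 5, so m(5) = 5.
  α_2 = 7: Horner steps 6 → 6, so m(7) = 6.
  α_3 = 4: Horner steps 6 → 10, so m(4) = 10.
  α_4 = 6: Horner steps 6 → 0, so m(6) = 0.
  α_5 = 2: Horner steps 6 → 9, so m(2) = 9.
Codeword c = [5, 6, 10, 0, 9] ∈ F_11^5.


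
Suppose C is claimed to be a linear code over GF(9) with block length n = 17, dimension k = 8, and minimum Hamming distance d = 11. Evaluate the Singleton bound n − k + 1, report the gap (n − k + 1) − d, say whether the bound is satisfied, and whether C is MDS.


Singleton RHS = n − k + 1 = 10, slack = -1, bound violated (no such code; not MDS).

Singleton bound: d ≤ n − k + 1.
Here n = 17, k = 8, so n − k + 1 = 10.
Given d = 11, check d ≤ 10: NO.
Slack = (n − k + 1) − d = -1.
The slack is negative: d = 11 exceeds n − k + 1 = 10 by 1, so the Singleton bound is violated and no linear [17, 8, 11]_9 code can exist. In particular it is not MDS (MDS requires d = n − k + 1 exactly).
Description: the claimed parameters are [17, 8, 11]_9; such a code would be impossible (violates the Singleton bound).


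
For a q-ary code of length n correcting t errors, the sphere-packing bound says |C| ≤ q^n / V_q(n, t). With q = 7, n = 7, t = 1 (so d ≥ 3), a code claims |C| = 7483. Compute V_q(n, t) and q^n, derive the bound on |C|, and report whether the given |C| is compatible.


V_q(n, t) = 43, q^n = 823543, Hamming bound = 19152, |C| = 7483 ≤ bound (satisfied).

Step 1: Compute V_q(n, t) = Σ_{j=0}^1 C(n, j) (q−1)^j.
  j = 0: C(7,0)·(6)^0 = 1·1 = 1.
  j = 1: C(7,1)·(6)^1 = 7·6 = 42.
  V_q(n, t) = 1 + 42 = 43.
Step 2: q^n = 7^7 = 823543.
Step 3: Hamming bound ⌊q^n / V_q(n,t)⌋ = ⌊823543/43⌋ = 19152.
Step 4: Compare |C| = 7483 to 19152: satisfied.
The claimed |C| lies below the Hamming bound.


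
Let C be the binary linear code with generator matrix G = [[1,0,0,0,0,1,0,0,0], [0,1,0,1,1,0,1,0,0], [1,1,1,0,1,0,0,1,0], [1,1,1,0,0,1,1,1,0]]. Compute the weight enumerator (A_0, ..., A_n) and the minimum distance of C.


Weight distribution: A_0 = 1, A_2 = 1, A_3 = 4, A_4 = 3, A_5 = 4, A_6 = 3. Minimum distance d = 2.

Enumerate all 2^4 = 16 messages m ∈ F_2^4.
For each, compute codeword c = mG in F_2^9, then tally its weight.
  m = 0000 → c = 000000000, weight = 0.
  m = 1000 → c = 100001000, weight = 2.
  m = 0100 → c = 010110100, weight = 4.
  m = 1100 → c = 110111100, weight = 6.
  m = 0010 → c = 111010010, weight = 5.
  m = 1010 → c = 011011010, weight = 5.
  m = 0110 → c = 101100110, weight = 5.
  m = 1110 → c = 001101110, weight = 5.
  m = 0001 → c = 111001110, weight = 6.
  m = 1001 → c = 011000110, weight = 4.
  m = 0101 → c = 101111010, weight = 6.
  m = 1101 → c = 001110010, weight = 4.
  m = 0011 → c = 000011100, weight = 3.
  m = 1011 → c = 100010100, weight = 3.
  m = 0111 → c = 010101000, weight = 3.
  m = 1111 → c = 110100000, weight = 3.
Tally weights:
  weight 0: 1 codewords.
  weight 2: 1 codewords.
  weight 3: 4 codewords.
  weight 4: 3 codewords.
  weight 5: 4 codewords.
  weight 6: 3 codewords.
Minimum distance d = smallest w > 0 with A_w > 0 = 2.
Sanity: Σ A_w = 16 = 2^4 = 16 ✓.


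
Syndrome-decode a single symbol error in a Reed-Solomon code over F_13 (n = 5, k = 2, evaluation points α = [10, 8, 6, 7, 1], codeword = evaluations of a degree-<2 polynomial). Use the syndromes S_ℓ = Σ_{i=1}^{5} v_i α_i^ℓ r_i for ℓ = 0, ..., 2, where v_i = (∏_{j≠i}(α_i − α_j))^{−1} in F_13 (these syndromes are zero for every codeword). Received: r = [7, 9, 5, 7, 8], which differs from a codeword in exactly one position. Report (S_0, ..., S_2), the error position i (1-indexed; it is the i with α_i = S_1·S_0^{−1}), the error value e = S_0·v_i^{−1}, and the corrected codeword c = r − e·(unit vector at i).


S = (9, 12, 3), error at position 1, error magnitude e = 7, c = [0, 9, 5, 7, 8].

Step 1: column multipliers v_i = (∏_{j≠i}(α_i − α_j))^{−1} mod 13.
  i = 1 (α = 10): (10−8)(10−6)(10−7)(10−1) = 2·4·3·9 = 216 ≡ 8, so v_1 = 8^{−1} = 5 (mod 13).
  i = 2 (α = 8): (8−10)(8−6)(8−7)(8−1) = (−2)·2·1·7 = −28 ≡ 11, so v_2 = 11^{−1} = 6 (mod 13).
  i = 3 (α = 6): (6−10)(6−8)(6−7)(6−1) = (−4)·(−2)·(−1)·5 = −40 ≡ 12, so v_3 = 12^{−1} = 12 (mod 13).
  i = 4 (α = 7): (7−10)(7−8)(7−6)(7−1) = (−3)·(−1)·1·6 = 18 ≡ 5, so v_4 = 5^{−1} = 8 (mod 13).
  i = 5 (α = 1): (1−10)(1−8)(1−6)(1−7) = (−9)·(−7)·(−5)·(−6) = 1890 ≡ 5, so v_5 = 5^{−1} = 8 (mod 13).
  v = [5, 6, 12, 8, 8].
Step 2: syndromes of r = [7, 9, 5, 7, 8] (all sums mod 13).
  S_0 = Σ v_i r_i = 5·7 + 6·9 + 12·5 + 8·7 + 8·8 = 269 ≡ 9.
  S_1 = Σ v_i α_i r_i = 5·10·7 + 6·8·9 + 12·6·5 + 8·7·7 + 8·1·8 = 1598 ≡ 12.
  α_i^2 mod 13 = [9, 12, 10, 10, 1].
  S_2 = Σ v_i α_i^2 r_i = 5·9·7 + 6·12·9 + 12·10·5 + 8·10·7 + 8·1·8 = 2187 ≡ 3.
  S = (9, 12, 3) ≠ 0, so r is not a codeword (an error is present).
Step 3: locate the error. For a single error e at position i, S_ℓ = v_i·e·α_i^ℓ, so α_err = S_1/S_0.
  S_0^{−1} = 9^{−1} = 3 (mod 13), so α_err = 12·3 = 36 ≡ 10 = α_1. Error position i = 1.
  Consistency check: S_2/S_1 = 3·12 = 36 ≡ 10 = α_err ✓ (single-error assumption holds).
Step 4: error magnitude e = S_0/v_1 = S_0·∏_{j≠1}(α_1 − α_j) = 9·8 = 72 ≡ 7 (mod 13).
Step 5: correct position 1: c_1 = r_1 − e = 7 − 7 ≡ 0 (mod 13). Hence c = [0, 9, 5, 7, 8].
  Check: interpolating c through the α_i gives m(x) = 6 + 2·x (degree < 2) with m(α_i) = c_i for every i, so c is indeed a codeword.


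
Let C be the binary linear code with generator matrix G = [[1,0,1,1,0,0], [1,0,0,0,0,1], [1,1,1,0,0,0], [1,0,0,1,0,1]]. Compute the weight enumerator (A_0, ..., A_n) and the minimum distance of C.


Weight distribution: A_0 = 1, A_1 = 2, A_2 = 4, A_3 = 6, A_4 = 3. Minimum distance d = 1.

Enumerate all 2^4 = 16 messages m ∈ F_2^4.
For each, compute codeword c = mG in F_2^6, then tally its weight.
  m = 0000 → c = 000000, weight = 0.
  m = 1000 → c = 101100, weight = 3.
  m = 0100 → c = 100001, weight = 2.
  m = 1100 → c = 001101, weight = 3.
  m = 0010 → c = 111000, weight = 3.
  m = 1010 → c = 010100, weight = 2.
  m = 0110 → c = 011001, weight = 3.
  m = 1110 → c = 110101, weight = 4.
  m = 0001 → c = 100101, weight = 3.
  m = 1001 → c = 001001, weight = 2.
  m = 0101 → c = 000100, weight = 1.
  m = 1101 → c = 101000, weight = 2.
  m = 0011 → c = 011101, weight = 4.
  m = 1011 → c = 110001, weight = 3.
  m = 0111 → c = 111100, weight = 4.
  m = 1111 → c = 010000, weight = 1.
Tally weights:
  weight 0: 1 codewords.
  weight 1: 2 codewords.
  weight 2: 4 codewords.
  weight 3: 6 codewords.
  weight 4: 3 codewords.
Minimum distance d = smallest w > 0 with A_w > 0 = 1.
Sanity: Σ A_w = 16 = 2^4 = 16 ✓.


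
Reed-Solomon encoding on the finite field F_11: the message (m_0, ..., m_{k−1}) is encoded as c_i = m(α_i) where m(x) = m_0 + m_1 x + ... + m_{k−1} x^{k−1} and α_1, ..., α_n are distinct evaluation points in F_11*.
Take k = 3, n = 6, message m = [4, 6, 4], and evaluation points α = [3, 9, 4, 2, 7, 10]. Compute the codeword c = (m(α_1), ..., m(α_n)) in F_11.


c = [3, 8, 4, 10, 0, 2]

Message polynomial: m(x) = 4 + 6·x + 4·x^2 (mod 11).
For each evaluation point α_i, compute m(α_i) mod 11:
  α_1 = 3: Horner steps 4 → 7 → 3, so m(3) = 3.
  α_2 = 9: Horner steps 4 → 9 → 8, so m(9) = 8.
  α_3 = 4: Horner steps 4 → 0 → 4, so m(4) = 4.
  α_4 = 2: Horner steps 4 → 3 → 10, so m(2) = 10.
  α_5 = 7: Horner steps 4 → 1 → 0, so m(7) = 0.
  α_6 = 10: Horner steps 4 → 2 → 2, so m(10) = 2.
Codeword c = [3, 8, 4, 10, 0, 2] ∈ F_11^6.


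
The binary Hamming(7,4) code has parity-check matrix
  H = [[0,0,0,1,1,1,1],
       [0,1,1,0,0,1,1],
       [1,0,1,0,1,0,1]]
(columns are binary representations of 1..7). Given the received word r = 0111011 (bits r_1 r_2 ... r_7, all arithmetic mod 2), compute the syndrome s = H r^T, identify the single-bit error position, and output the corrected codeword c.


s = (1, 0, 0)^T, error position = 4, corrected codeword c = 0110011

Compute s = H r^T mod 2 one row at a time:
  s_1 = 1 + 0 + 1 + 1 = 3 ≡ 1 (mod 2).
  s_2 = 1 + 1 + 1 + 1 = 4 ≡ 0 (mod 2).
  s_3 = 0 + 1 + 0 + 1 = 2 ≡ 0 (mod 2).
s = (1, 0, 0)^T — this equals column 4 of H (binary 100), so error is at position 4.
Correct: flip bit 4 of r = 0111011 to get c = 0110011.


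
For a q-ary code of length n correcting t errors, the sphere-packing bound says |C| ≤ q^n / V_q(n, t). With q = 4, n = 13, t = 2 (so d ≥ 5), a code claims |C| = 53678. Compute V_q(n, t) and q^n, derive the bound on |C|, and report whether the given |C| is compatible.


V_q(n, t) = 742, q^n = 67108864, Hamming bound = 90443, |C| = 53678 ≤ bound (satisfied).

Step 1: Compute V_q(n, t) = Σ_{j=0}^2 C(n, j) (q−1)^j.
  j = 0: C(13,0)·(3)^0 = 1·1 = 1.
  j = 1: C(13,1)·(3)^1 = 13·3 = 39.
  j = 2: C(13,2)·(3)^2 = 78·9 = 702.
  V_q(n, t) = 1 + 39 + 702 = 742.
Step 2: q^n = 4^13 = 67108864.
Step 3: Hamming bound ⌊q^n / V_q(n,t)⌋ = ⌊67108864/742⌋ = 90443.
Step 4: Compare |C| = 53678 to 90443: satisfied.
The claimed |C| lies below the Hamming bound.


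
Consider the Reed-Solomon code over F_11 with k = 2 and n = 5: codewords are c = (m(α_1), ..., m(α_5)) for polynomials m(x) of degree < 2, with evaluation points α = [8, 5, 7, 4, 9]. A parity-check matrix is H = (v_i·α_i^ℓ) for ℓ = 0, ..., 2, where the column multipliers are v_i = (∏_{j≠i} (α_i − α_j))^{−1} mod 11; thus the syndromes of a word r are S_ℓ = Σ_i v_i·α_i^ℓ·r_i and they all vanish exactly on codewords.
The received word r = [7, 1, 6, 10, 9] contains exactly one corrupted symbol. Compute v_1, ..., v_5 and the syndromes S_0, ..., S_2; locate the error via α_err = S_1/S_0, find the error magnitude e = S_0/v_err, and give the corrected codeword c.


S = (1, 7, 5), error at position 3, error magnitude e = 1, c = [7, 1, 5, 10, 9].

Step 1: column multipliers v_i = (∏_{j≠i}(α_i − α_j))^{−1} mod 11.
  i = 1 (α = 8): (8−5)(8−7)(8−4)(8−9) = 3·1·4·(−1) = −12 ≡ 10, so v_1 = 10^{−1} = 10 (mod 11).
  i = 2 (α = 5): (5−8)(5−7)(5−4)(5−9) = (−3)·(−2)·1·(−4) = −24 ≡ 9, so v_2 = 9^{−1} = 5 (mod 11).
  i = 3 (α = 7): (7−8)(7−5)(7−4)(7−9) = (−1)·2·3·(−2) = 12 ≡ 1, so v_3 = 1^{−1} = 1 (mod 11).
  i = 4 (α = 4): (4−8)(4−5)(4−7)(4−9) = (−4)·(−1)·(−3)·(−5) = 60 ≡ 5, so v_4 = 5^{−1} = 9 (mod 11).
  i = 5 (α = 9): (9−8)(9−5)(9−7)(9−4) = 1·4·2·5 = 40 ≡ 7, so v_5 = 7^{−1} = 8 (mod 11).
  v = [10, 5, 1, 9, 8].
Step 2: syndromes of r = [7, 1, 6, 10, 9] (all sums mod 11).
  S_0 = Σ v_i r_i = 10·7 + 5·1 + 1·6 + 9·10 + 8·9 = 243 ≡ 1.
  S_1 = Σ v_i α_i r_i = 10·8·7 + 5·5·1 + 1·7·6 + 9·4·10 + 8·9·9 = 1635 ≡ 7.
  α_i^2 mod 11 = [9, 3, 5, 5, 4].
  S_2 = Σ v_i α_i^2 r_i = 10·9·7 + 5·3·1 + 1·5·6 + 9·5·10 + 8·4·9 = 1413 ≡ 5.
  S = (1, 7, 5) ≠ 0, so r is not a codeword (an error is present).
Step 3: locate the error. For a single error e at position i, S_ℓ = v_i·e·α_i^ℓ, so α_err = S_1/S_0.
  S_0^{−1} = 1^{−1} = 1 (mod 11), so α_err = 7·1 = 7 ≡ 7 = α_3. Error position i = 3.
  Consistency check: S_2/S_1 = 5·8 = 40 ≡ 7 = α_err ✓ (single-error assumption holds).
Step 4: error magnitude e = S_0/v_3 = S_0·∏_{j≠3}(α_3 − α_j) = 1·1 = 1 ≡ 1 (mod 11).
Step 5: correct position 3: c_3 = r_3 − e = 6 − 1 ≡ 5 (mod 11). Hence c = [7, 1, 5, 10, 9].
  Check: interpolating c through the α_i gives m(x) = 2 + 2·x (degree < 2) with m(α_i) = c_i for every i, so c is indeed a codeword.


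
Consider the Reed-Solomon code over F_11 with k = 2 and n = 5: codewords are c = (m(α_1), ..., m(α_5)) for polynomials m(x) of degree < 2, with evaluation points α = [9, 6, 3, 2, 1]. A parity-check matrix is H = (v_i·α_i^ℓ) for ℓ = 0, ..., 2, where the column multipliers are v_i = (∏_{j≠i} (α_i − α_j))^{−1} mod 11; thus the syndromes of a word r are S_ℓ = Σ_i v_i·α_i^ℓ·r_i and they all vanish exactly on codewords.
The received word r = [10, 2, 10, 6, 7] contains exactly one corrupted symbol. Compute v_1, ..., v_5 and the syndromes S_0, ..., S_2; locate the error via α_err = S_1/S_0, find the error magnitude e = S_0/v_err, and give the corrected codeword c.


S = (9, 5, 4), error at position 3, error magnitude e = 5, c = [10, 2, 5, 6, 7].

Step 1: column multipliers v_i = (∏_{j≠i}(α_i − α_j))^{−1} mod 11.
  i = 1 (α = 9): (9−6)(9−3)(9−2)(9−1) = 3·6·7·8 = 1008 ≡ 7, so v_1 = 7^{−1} = 8 (mod 11).
  i = 2 (α = 6): (6−9)(6−3)(6−2)(6−1) = (−3)·3·4·5 = −180 ≡ 7, so v_2 = 7^{−1} = 8 (mod 11).
  i = 3 (α = 3): (3−9)(3−6)(3−2)(3−1) = (−6)·(−3)·1·2 = 36 ≡ 3, so v_3 = 3^{−1} = 4 (mod 11).
  i = 4 (α = 2): (2−9)(2−6)(2−3)(2−1) = (−7)·(−4)·(−1)·1 = −28 ≡ 5, so v_4 = 5^{−1} = 9 (mod 11).
  i = 5 (α = 1): (1−9)(1−6)(1−3)(1−2) = (−8)·(−5)·(−2)·(−1) = 80 ≡ 3, so v_5 = 3^{−1} = 4 (mod 11).
  v = [8, 8, 4, 9, 4].
Step 2: syndromes of r = [10, 2, 10, 6, 7] (all sums mod 11).
  S_0 = Σ v_i r_i = 8·10 + 8·2 + 4·10 + 9·6 + 4·7 = 218 ≡ 9.
  S_1 = Σ v_i α_i r_i = 8·9·10 + 8·6·2 + 4·3·10 + 9·2·6 + 4·1·7 = 1072 ≡ 5.
  α_i^2 mod 11 = [4, 3, 9, 4, 1].
  S_2 = Σ v_i α_i^2 r_i = 8·4·10 + 8·3·2 + 4·9·10 + 9·4·6 + 4·1·7 = 972 ≡ 4.
  S = (9, 5, 4) ≠ 0, so r is not a codeword (an error is present).
Step 3: locate the error. For a single error e at position i, S_ℓ = v_i·e·α_i^ℓ, so α_err = S_1/S_0.
  S_0^{−1} = 9^{−1} = 5 (mod 11), so α_err = 5·5 = 25 ≡ 3 = α_3. Error position i = 3.
  Consistency check: S_2/S_1 = 4·9 = 36 ≡ 3 = α_err ✓ (single-error assumption holds).
Step 4: error magnitude e = S_0/v_3 = S_0·∏_{j≠3}(α_3 − α_j) = 9·3 = 27 ≡ 5 (mod 11).
Step 5: correct position 3: c_3 = r_3 − e = 10 − 5 ≡ 5 (mod 11). Hence c = [10, 2, 5, 6, 7].
  Check: interpolating c through the α_i gives m(x) = 8 + 10·x (degree < 2) with m(α_i) = c_i for every i, so c is indeed a codeword.


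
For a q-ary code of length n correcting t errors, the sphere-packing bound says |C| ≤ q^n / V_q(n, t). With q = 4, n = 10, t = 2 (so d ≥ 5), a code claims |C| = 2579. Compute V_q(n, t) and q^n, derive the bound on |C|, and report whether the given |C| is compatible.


V_q(n, t) = 436, q^n = 1048576, Hamming bound = 2404, |C| = 2579 > bound (violated).

Step 1: Compute V_q(n, t) = Σ_{j=0}^2 C(n, j) (q−1)^j.
  j = 0: C(10,0)·(3)^0 = 1·1 = 1.
  j = 1: C(10,1)·(3)^1 = 10·3 = 30.
  j = 2: C(10,2)·(3)^2 = 45·9 = 405.
  V_q(n, t) = 1 + 30 + 405 = 436.
Step 2: q^n = 4^10 = 1048576.
Step 3: Hamming bound ⌊q^n / V_q(n,t)⌋ = ⌊1048576/436⌋ = 2404.
Step 4: Compare |C| = 2579 to 2404: violated.
The claimed |C| lies above the Hamming bound, so no 4-ary code of length 10 with d ≥ 5 can have 2579 codewords.


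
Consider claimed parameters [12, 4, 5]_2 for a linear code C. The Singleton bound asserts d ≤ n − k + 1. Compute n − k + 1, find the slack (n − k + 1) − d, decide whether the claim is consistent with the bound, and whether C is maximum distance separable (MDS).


Singleton RHS = n − k + 1 = 9, slack = 4, bound satisfied, not MDS.

Singleton bound: d ≤ n − k + 1.
Here n = 12, k = 4, so n − k + 1 = 9.
Given d = 5, check d ≤ 9: YES.
Slack = (n − k + 1) − d = 4.
The code is NOT MDS (slack = 4 > 0).
Description: the claimed parameters are [12, 4, 5]_2; such a code would be non-MDS.


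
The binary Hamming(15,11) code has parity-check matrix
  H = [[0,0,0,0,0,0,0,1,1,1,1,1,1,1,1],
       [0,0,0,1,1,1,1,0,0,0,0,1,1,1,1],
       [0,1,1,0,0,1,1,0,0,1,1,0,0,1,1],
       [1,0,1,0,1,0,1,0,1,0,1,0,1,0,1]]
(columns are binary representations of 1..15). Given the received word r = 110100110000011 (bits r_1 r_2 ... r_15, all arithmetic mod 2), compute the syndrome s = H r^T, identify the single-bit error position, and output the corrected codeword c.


s = (1, 0, 0, 1)^T, error position = 9, corrected codeword c = 110100111000011

Compute s = H r^T mod 2 one row at a time:
  s_1 = 1 + 0 + 0 + 0 + 0 + 0 + 1 + 1 = 3 ≡ 1 (mod 2).
  s_2 = 1 + 0 + 0 + 1 + 0 + 0 + 1 + 1 = 4 ≡ 0 (mod 2).
  s_3 = 1 + 0 + 0 + 1 + 0 + 0 + 1 + 1 = 4 ≡ 0 (mod 2).
  s_4 = 1 + 0 + 0 + 1 + 0 + 0 + 0 + 1 = 3 ≡ 1 (mod 2).
s = (1, 0, 0, 1)^T — this equals column 9 of H (binary 1001), so error is at position 9.
Correct: flip bit 9 of r = 110100110000011 to get c = 110100111000011.


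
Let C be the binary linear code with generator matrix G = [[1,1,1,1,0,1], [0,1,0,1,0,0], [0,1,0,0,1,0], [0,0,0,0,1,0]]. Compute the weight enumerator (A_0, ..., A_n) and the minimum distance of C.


Weight distribution: A_0 = 1, A_1 = 3, A_2 = 3, A_3 = 2, A_4 = 3, A_5 = 3, A_6 = 1. Minimum distance d = 1.

Enumerate all 2^4 = 16 messages m ∈ F_2^4.
For each, compute codeword c = mG in F_2^6, then tally its weight.
  m = 0000 → c = 000000, weight = 0.
  m = 1000 → c = 111101, weight = 5.
  m = 0100 → c = 010100, weight = 2.
  m = 1100 → c = 101001, weight = 3.
  m = 0010 → c = 010010, weight = 2.
  m = 1010 → c = 101111, weight = 5.
  m = 0110 → c = 000110, weight = 2.
  m = 1110 → c = 111011, weight = 5.
  m = 0001 → c = 000010, weight = 1.
  m = 1001 → c = 111111, weight = 6.
  m = 0101 → c = 010110, weight = 3.
  m = 1101 → c = 101011, weight = 4.
  m = 0011 → c = 010000, weight = 1.
  m = 1011 → c = 101101, weight = 4.
  m = 0111 → c = 000100, weight = 1.
  m = 1111 → c = 111001, weight = 4.
Tally weights:
  weight 0: 1 codewords.
  weight 1: 3 codewords.
  weight 2: 3 codewords.
  weight 3: 2 codewords.
  weight 4: 3 codewords.
  weight 5: 3 codewords.
  weight 6: 1 codewords.
Minimum distance d = smallest w > 0 with A_w > 0 = 1.
Sanity: Σ A_w = 16 = 2^4 = 16 ✓.


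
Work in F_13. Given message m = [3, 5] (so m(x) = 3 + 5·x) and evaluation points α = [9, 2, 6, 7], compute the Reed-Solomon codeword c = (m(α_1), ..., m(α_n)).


c = [9, 0, 7, 12]

Message polynomial: m(x) = 3 + 5·x (mod 13).
For each evaluation point α_i, compute m(α_i) mod 13:
  α_1 = 9: Horner steps 5 → 9, so m(9) = 9.
  α_2 = 2: Horner steps 5 → 0, so m(2) = 0.
  α_3 = 6: Horner steps 5 → 7, so m(6) = 7.
  α_4 = 7: Horner steps 5 → 12, so m(7) = 12.
Codeword c = [9, 0, 7, 12] ∈ F_13^4.


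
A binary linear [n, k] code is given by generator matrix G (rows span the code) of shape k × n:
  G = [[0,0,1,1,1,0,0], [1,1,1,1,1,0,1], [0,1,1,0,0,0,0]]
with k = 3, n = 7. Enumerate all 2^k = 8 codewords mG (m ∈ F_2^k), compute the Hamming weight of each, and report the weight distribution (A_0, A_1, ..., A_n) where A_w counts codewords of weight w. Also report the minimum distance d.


Weight distribution: A_0 = 1, A_2 = 1, A_3 = 4, A_4 = 1, A_6 = 1. Minimum distance d = 2.

Enumerate all 2^3 = 8 messages m ∈ F_2^3.
For each, compute codeword c = mG in F_2^7, then tally its weight.
  m = 000 → c = 0000000, weight = 0.
  m = 100 → c = 0011100, weight = 3.
  m = 010 → c = 1111101, weight = 6.
  m = 110 → c = 1100001, weight = 3.
  m = 001 → c = 0110000, weight = 2.
  m = 101 → c = 0101100, weight = 3.
  m = 011 → c = 1001101, weight = 4.
  m = 111 → c = 1010001, weight = 3.
Tally weights:
  weight 0: 1 codewords.
  weight 2: 1 codewords.
  weight 3: 4 codewords.
  weight 4: 1 codewords.
  weight 6: 1 codewords.
Minimum distance d = smallest w > 0 with A_w > 0 = 2.
Sanity: Σ A_w = 8 = 2^3 = 8 ✓.


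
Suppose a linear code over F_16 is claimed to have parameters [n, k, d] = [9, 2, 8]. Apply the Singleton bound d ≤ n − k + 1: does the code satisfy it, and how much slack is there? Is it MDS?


Singleton RHS = n − k + 1 = 8, slack = 0, bound satisfied, MDS.

Singleton bound: d ≤ n − k + 1.
Here n = 9, k = 2, so n − k + 1 = 8.
Given d = 8, check d ≤ 8: YES.
Slack = (n − k + 1) − d = 0.
The code is MDS (slack = 0).
Description: the claimed parameters are [9, 2, 8]_16; such a code would be MDS (meets Singleton bound).


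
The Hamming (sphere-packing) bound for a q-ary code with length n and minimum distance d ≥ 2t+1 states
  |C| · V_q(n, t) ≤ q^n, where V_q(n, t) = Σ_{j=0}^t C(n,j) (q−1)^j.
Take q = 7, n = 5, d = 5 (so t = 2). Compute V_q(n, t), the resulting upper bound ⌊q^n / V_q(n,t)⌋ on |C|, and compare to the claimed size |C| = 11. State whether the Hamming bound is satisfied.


V_q(n, t) = 391, q^n = 16807, Hamming bound = 42, |C| = 11 ≤ bound (satisfied).

Step 1: Compute V_q(n, t) = Σ_{j=0}^2 C(n, j) (q−1)^j.
  j = 0: C(5,0)·(6)^0 = 1·1 = 1.
  j = 1: C(5,1)·(6)^1 = 5·6 = 30.
  j = 2: C(5,2)·(6)^2 = 10·36 = 360.
  V_q(n, t) = 1 + 30 + 360 = 391.
Step 2: q^n = 7^5 = 16807.
Step 3: Hamming bound ⌊q^n / V_q(n,t)⌋ = ⌊16807/391⌋ = 42.
Step 4: Compare |C| = 11 to 42: satisfied.
The claimed |C| lies below the Hamming bound.


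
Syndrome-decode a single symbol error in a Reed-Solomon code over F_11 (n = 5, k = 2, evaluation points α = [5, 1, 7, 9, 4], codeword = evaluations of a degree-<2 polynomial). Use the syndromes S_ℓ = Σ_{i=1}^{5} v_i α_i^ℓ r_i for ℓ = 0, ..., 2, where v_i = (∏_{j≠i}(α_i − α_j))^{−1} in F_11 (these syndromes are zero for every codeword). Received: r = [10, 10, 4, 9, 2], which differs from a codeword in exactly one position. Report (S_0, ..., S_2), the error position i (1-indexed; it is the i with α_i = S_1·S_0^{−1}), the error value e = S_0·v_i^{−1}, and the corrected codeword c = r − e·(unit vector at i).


S = (8, 8, 8), error at position 2, error magnitude e = 10, c = [10, 0, 4, 9, 2].

Step 1: column multipliers v_i = (∏_{j≠i}(α_i − α_j))^{−1} mod 11.
  i = 1 (α = 5): (5−1)(5−7)(5−9)(5−4) = 4·(−2)·(−4)·1 = 32 ≡ 10, so v_1 = 10^{−1} = 10 (mod 11).
  i = 2 (α = 1): (1−5)(1−7)(1−9)(1−4) = (−4)·(−6)·(−8)·(−3) = 576 ≡ 4, so v_2 = 4^{−1} = 3 (mod 11).
  i = 3 (α = 7): (7−5)(7−1)(7−9)(7−4) = 2·6·(−2)·3 = −72 ≡ 5, so v_3 = 5^{−1} = 9 (mod 11).
  i = 4 (α = 9): (9−5)(9−1)(9−7)(9−4) = 4·8·2·5 = 320 ≡ 1, so v_4 = 1^{−1} = 1 (mod 11).
  i = 5 (α = 4): (4−5)(4−1)(4−7)(4−9) = (−1)·3·(−3)·(−5) = −45 ≡ 10, so v_5 = 10^{−1} = 10 (mod 11).
  v = [10, 3, 9, 1, 10].
Step 2: syndromes of r = [10, 10, 4, 9, 2] (all sums mod 11).
  S_0 = Σ v_i r_i = 10·10 + 3·10 + 9·4 + 1·9 + 10·2 = 195 ≡ 8.
  S_1 = Σ v_i α_i r_i = 10·5·10 + 3·1·10 + 9·7·4 + 1·9·9 + 10·4·2 = 943 ≡ 8.
  α_i^2 mod 11 = [3, 1, 5, 4, 5].
  S_2 = Σ v_i α_i^2 r_i = 10·3·10 + 3·1·10 + 9·5·4 + 1·4·9 + 10·5·2 = 646 ≡ 8.
  S = (8, 8, 8) ≠ 0, so r is not a codeword (an error is present).
Step 3: locate the error. For a single error e at position i, S_ℓ = v_i·e·α_i^ℓ, so α_err = S_1/S_0.
  S_0^{−1} = 8^{−1} = 7 (mod 11), so α_err = 8·7 = 56 ≡ 1 = α_2. Error position i = 2.
  Consistency check: S_2/S_1 = 8·7 = 56 ≡ 1 = α_err ✓ (single-error assumption holds).
Step 4: error magnitude e = S_0/v_2 = S_0·∏_{j≠2}(α_2 − α_j) = 8·4 = 32 ≡ 10 (mod 11).
Step 5: correct position 2: c_2 = r_2 − e = 10 − 10 ≡ 0 (mod 11). Hence c = [10, 0, 4, 9, 2].
  Check: interpolating c through the α_i gives m(x) = 3 + 8·x (degree < 2) with m(α_i) = c_i for every i, so c is indeed a codeword.
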